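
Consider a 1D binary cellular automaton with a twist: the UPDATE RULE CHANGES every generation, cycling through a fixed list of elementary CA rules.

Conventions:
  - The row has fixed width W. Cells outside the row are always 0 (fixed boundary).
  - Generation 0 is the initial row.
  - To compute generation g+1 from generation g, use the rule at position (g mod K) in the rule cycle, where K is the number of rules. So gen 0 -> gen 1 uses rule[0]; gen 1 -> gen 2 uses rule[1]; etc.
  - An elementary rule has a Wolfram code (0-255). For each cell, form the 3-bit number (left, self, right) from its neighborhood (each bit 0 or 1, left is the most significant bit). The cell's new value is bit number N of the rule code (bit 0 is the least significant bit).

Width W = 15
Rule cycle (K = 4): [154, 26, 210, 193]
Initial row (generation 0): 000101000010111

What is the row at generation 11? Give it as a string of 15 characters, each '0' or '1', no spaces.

Answer: 000110010100101

Derivation:
Gen 0: 000101000010111
Gen 1 (rule 154): 001000100100110
Gen 2 (rule 26): 010101011011101
Gen 3 (rule 210): 100000001001100
Gen 4 (rule 193): 001111100000101
Gen 5 (rule 154): 011111010001000
Gen 6 (rule 26): 110000001010100
Gen 7 (rule 210): 011000010000010
Gen 8 (rule 193): 001011000111000
Gen 9 (rule 154): 010010101110100
Gen 10 (rule 26): 101100001000010
Gen 11 (rule 210): 000110010100101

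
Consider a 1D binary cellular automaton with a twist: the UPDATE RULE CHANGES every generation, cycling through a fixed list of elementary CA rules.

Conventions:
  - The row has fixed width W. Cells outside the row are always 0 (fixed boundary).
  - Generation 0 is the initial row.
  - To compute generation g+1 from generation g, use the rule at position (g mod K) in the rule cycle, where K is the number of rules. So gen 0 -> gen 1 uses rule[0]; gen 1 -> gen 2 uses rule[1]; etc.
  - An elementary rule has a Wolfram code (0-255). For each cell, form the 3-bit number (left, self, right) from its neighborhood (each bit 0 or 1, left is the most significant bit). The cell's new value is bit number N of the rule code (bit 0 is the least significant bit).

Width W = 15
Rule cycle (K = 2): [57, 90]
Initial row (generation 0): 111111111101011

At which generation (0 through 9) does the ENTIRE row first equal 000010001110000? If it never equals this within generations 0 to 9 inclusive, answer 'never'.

Gen 0: 111111111101011
Gen 1 (rule 57): 100000000010110
Gen 2 (rule 90): 010000000100111
Gen 3 (rule 57): 001111110010100
Gen 4 (rule 90): 011000011100010
Gen 5 (rule 57): 010111010011001
Gen 6 (rule 90): 100101001111110
Gen 7 (rule 57): 010010101000001
Gen 8 (rule 90): 101100000100010
Gen 9 (rule 57): 011011110011001

Answer: never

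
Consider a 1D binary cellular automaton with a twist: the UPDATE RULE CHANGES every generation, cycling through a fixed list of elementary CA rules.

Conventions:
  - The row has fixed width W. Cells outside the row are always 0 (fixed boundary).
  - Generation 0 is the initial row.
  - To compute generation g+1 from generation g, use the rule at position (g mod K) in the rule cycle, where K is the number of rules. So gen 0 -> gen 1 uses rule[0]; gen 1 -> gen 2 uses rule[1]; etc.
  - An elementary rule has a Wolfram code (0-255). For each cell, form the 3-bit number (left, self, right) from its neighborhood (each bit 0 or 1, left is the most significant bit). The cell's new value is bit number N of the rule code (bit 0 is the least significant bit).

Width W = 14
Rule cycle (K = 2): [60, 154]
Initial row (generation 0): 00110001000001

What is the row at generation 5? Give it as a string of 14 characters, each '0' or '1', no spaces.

Gen 0: 00110001000001
Gen 1 (rule 60): 00101001100001
Gen 2 (rule 154): 01000111010010
Gen 3 (rule 60): 01100100111011
Gen 4 (rule 154): 11011011110010
Gen 5 (rule 60): 10110110001011

Answer: 10110110001011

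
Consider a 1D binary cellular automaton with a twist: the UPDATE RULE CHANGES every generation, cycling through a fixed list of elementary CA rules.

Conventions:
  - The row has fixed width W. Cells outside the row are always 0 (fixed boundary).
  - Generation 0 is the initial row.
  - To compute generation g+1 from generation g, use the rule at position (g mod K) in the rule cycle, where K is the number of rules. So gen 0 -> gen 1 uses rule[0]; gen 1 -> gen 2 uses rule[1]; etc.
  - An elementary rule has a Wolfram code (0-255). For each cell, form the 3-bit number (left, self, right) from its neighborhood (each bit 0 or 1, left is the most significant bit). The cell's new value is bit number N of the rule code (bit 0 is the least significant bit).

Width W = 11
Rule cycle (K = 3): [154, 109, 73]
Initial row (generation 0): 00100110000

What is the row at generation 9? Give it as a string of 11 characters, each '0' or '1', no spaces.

Gen 0: 00100110000
Gen 1 (rule 154): 01011101000
Gen 2 (rule 109): 01110111011
Gen 3 (rule 73): 01010101011
Gen 4 (rule 154): 10000000010
Gen 5 (rule 109): 10111111010
Gen 6 (rule 73): 00100001000
Gen 7 (rule 154): 01010010100
Gen 8 (rule 109): 01110011101
Gen 9 (rule 73): 01010010100

Answer: 01010010100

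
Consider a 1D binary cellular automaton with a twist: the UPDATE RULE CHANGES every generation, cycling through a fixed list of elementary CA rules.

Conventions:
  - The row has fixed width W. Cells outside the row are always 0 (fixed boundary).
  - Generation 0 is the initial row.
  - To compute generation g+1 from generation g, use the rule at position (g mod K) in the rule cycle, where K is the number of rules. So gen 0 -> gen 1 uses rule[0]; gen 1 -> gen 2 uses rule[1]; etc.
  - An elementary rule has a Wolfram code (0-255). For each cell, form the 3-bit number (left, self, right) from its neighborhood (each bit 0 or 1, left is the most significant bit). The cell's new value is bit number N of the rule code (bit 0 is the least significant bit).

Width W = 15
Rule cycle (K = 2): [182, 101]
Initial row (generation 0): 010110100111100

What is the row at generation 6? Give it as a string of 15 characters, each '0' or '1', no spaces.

Answer: 100000000110010

Derivation:
Gen 0: 010110100111100
Gen 1 (rule 182): 111001111011010
Gen 2 (rule 101): 001000001101110
Gen 3 (rule 182): 011100010010101
Gen 4 (rule 101): 000101010011111
Gen 5 (rule 182): 001111111101110
Gen 6 (rule 101): 100000000110010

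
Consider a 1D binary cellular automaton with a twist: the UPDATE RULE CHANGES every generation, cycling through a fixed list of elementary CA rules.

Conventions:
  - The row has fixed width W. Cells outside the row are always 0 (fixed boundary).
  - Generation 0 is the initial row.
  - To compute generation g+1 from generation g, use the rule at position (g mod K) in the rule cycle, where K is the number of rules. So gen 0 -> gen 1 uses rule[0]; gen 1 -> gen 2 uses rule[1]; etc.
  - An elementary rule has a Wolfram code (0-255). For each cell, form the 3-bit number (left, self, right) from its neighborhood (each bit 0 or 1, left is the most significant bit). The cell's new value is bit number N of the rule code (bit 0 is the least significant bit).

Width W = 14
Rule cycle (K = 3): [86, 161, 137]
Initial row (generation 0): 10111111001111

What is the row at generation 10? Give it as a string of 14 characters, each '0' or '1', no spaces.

Gen 0: 10111111001111
Gen 1 (rule 86): 10000001110001
Gen 2 (rule 161): 00111100100100
Gen 3 (rule 137): 10111000000001
Gen 4 (rule 86): 10001100000011
Gen 5 (rule 161): 00100001111000
Gen 6 (rule 137): 10001101110011
Gen 7 (rule 86): 11010100011101
Gen 8 (rule 161): 00101001001010
Gen 9 (rule 137): 10000000000000
Gen 10 (rule 86): 11000000000000

Answer: 11000000000000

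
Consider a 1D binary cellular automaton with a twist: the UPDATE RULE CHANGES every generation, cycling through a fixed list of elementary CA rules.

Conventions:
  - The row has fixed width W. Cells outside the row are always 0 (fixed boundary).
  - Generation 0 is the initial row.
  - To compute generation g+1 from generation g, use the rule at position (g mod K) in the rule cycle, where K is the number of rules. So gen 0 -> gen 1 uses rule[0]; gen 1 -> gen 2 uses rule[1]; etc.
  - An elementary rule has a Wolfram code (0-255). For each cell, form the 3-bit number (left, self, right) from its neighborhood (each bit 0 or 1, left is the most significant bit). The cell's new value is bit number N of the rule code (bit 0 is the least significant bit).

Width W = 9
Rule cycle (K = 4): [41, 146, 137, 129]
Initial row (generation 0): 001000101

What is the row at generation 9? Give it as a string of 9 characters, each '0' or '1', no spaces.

Answer: 100000100

Derivation:
Gen 0: 001000101
Gen 1 (rule 41): 100010010
Gen 2 (rule 146): 010101101
Gen 3 (rule 137): 000001000
Gen 4 (rule 129): 111100011
Gen 5 (rule 41): 100001010
Gen 6 (rule 146): 010010001
Gen 7 (rule 137): 000000100
Gen 8 (rule 129): 111110001
Gen 9 (rule 41): 100000100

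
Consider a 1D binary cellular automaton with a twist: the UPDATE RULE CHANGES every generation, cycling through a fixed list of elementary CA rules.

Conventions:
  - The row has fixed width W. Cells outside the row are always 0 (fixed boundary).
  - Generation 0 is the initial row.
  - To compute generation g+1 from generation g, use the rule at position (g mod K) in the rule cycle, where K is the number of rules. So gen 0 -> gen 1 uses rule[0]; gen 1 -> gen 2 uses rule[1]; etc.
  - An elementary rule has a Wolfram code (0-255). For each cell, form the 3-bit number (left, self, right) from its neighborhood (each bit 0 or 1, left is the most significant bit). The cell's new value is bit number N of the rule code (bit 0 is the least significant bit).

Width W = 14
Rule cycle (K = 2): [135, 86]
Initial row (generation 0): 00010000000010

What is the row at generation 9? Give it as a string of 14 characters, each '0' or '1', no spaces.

Answer: 11110111100000

Derivation:
Gen 0: 00010000000010
Gen 1 (rule 135): 11110111111110
Gen 2 (rule 86): 00010000000011
Gen 3 (rule 135): 11110111111100
Gen 4 (rule 86): 00010000000110
Gen 5 (rule 135): 11110111111000
Gen 6 (rule 86): 00010000001100
Gen 7 (rule 135): 11110111110001
Gen 8 (rule 86): 00010000011011
Gen 9 (rule 135): 11110111100000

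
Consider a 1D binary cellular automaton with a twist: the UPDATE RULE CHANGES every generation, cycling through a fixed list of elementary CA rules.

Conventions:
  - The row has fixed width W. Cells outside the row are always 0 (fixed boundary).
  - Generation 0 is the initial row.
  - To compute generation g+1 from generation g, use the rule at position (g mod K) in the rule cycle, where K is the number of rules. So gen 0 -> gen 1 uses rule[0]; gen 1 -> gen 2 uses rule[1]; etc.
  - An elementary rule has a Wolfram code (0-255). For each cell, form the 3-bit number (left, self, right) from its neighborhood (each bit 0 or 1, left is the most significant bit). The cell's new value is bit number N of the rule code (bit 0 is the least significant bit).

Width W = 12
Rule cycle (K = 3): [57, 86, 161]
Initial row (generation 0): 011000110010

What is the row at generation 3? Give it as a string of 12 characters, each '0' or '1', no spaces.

Gen 0: 011000110010
Gen 1 (rule 57): 010110101001
Gen 2 (rule 86): 110010101111
Gen 3 (rule 161): 000001010110

Answer: 000001010110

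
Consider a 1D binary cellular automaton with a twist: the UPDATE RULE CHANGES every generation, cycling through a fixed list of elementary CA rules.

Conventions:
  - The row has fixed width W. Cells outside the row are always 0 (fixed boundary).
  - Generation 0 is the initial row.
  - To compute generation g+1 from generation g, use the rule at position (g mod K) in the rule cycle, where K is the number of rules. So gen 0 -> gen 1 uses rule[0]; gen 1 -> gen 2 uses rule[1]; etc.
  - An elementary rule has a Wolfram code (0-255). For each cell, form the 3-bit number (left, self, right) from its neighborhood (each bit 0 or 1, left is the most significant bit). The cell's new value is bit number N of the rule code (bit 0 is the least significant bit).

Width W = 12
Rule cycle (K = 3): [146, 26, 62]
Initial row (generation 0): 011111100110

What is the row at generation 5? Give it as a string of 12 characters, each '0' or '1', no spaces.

Gen 0: 011111100110
Gen 1 (rule 146): 101111011001
Gen 2 (rule 26): 001000010110
Gen 3 (rule 62): 011100111101
Gen 4 (rule 146): 101011011000
Gen 5 (rule 26): 000010010100

Answer: 000010010100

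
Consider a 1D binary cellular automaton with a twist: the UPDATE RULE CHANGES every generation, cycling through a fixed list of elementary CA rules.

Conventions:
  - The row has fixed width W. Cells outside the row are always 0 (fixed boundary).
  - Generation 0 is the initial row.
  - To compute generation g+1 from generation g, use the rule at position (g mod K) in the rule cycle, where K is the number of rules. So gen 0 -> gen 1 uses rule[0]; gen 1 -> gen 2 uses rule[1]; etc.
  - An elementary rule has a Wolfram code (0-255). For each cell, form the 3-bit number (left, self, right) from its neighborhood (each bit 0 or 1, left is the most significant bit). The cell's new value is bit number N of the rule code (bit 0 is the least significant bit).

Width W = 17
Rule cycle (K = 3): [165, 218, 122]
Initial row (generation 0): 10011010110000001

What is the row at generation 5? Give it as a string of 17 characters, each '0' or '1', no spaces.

Gen 0: 10011010110000001
Gen 1 (rule 165): 10000111000111101
Gen 2 (rule 218): 01001111101111100
Gen 3 (rule 122): 10111000111000110
Gen 4 (rule 165): 11010010010010000
Gen 5 (rule 218): 11001101101101000

Answer: 11001101101101000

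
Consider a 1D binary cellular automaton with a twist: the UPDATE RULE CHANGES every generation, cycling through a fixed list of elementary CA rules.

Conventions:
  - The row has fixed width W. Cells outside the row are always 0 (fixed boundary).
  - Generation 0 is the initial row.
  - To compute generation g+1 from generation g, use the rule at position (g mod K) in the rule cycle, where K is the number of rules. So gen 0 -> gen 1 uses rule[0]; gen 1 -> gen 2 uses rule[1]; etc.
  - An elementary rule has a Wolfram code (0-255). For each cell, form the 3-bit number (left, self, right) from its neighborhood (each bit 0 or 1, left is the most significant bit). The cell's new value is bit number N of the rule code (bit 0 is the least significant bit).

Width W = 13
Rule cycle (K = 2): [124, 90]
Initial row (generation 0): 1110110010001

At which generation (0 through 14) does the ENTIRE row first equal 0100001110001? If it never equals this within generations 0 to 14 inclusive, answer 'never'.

Answer: 5

Derivation:
Gen 0: 1110110010001
Gen 1 (rule 124): 1011111011001
Gen 2 (rule 90): 0010001011110
Gen 3 (rule 124): 0011001110011
Gen 4 (rule 90): 0111111011111
Gen 5 (rule 124): 0100001110001
Gen 6 (rule 90): 1010011011010
Gen 7 (rule 124): 1111011111111
Gen 8 (rule 90): 1001010000001
Gen 9 (rule 124): 1101111000001
Gen 10 (rule 90): 1101001100010
Gen 11 (rule 124): 1111101110011
Gen 12 (rule 90): 1000101011111
Gen 13 (rule 124): 1100111110001
Gen 14 (rule 90): 1111100011010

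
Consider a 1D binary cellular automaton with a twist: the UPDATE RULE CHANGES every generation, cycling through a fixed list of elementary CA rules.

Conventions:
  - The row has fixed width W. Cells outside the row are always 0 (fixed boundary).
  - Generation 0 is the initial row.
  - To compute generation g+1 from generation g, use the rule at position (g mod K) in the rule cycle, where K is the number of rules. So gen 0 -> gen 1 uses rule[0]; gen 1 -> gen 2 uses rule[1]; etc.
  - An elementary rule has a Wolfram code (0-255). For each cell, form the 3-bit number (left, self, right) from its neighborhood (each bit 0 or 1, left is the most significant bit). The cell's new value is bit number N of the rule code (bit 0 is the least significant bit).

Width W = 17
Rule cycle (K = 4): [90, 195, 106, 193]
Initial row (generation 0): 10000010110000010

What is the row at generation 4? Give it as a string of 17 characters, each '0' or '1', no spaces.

Gen 0: 10000010110000010
Gen 1 (rule 90): 01000100111000101
Gen 2 (rule 195): 10011001011011000
Gen 3 (rule 106): 00111010111111000
Gen 4 (rule 193): 10011000011111011

Answer: 10011000011111011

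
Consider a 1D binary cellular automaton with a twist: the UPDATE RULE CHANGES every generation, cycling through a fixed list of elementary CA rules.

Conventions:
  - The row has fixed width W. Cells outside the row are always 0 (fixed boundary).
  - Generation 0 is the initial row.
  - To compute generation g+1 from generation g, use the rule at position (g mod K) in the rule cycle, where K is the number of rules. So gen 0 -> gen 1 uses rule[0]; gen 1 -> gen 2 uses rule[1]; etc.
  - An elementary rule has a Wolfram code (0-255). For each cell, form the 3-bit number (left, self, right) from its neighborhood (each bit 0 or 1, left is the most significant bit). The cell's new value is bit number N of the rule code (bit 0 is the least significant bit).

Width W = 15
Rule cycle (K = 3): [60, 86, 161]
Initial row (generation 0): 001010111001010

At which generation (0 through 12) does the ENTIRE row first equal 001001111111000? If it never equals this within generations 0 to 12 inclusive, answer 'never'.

Gen 0: 001010111001010
Gen 1 (rule 60): 001111100101111
Gen 2 (rule 86): 010000111100001
Gen 3 (rule 161): 000110011001100
Gen 4 (rule 60): 000101010101010
Gen 5 (rule 86): 001101010101011
Gen 6 (rule 161): 100010101010100
Gen 7 (rule 60): 110011111111110
Gen 8 (rule 86): 011100000000011
Gen 9 (rule 161): 001001111111000
Gen 10 (rule 60): 001101000000100
Gen 11 (rule 86): 010101100001110
Gen 12 (rule 161): 001010001100100

Answer: 9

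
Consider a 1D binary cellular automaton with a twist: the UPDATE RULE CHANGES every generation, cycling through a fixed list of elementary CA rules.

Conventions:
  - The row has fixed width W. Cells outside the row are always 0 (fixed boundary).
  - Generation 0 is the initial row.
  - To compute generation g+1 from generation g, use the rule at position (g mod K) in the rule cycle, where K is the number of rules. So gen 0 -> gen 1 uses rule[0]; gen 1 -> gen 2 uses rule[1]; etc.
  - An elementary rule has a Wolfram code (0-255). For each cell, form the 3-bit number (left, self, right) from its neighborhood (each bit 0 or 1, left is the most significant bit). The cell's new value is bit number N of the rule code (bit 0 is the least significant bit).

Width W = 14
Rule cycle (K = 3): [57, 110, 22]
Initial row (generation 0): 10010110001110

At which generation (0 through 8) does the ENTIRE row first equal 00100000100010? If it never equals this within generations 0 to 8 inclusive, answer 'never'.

Gen 0: 10010110001110
Gen 1 (rule 57): 01001101101001
Gen 2 (rule 110): 11011111111011
Gen 3 (rule 22): 00000000000000
Gen 4 (rule 57): 11111111111111
Gen 5 (rule 110): 10000000000001
Gen 6 (rule 22): 11000000000011
Gen 7 (rule 57): 10111111111010
Gen 8 (rule 110): 11100000001110

Answer: never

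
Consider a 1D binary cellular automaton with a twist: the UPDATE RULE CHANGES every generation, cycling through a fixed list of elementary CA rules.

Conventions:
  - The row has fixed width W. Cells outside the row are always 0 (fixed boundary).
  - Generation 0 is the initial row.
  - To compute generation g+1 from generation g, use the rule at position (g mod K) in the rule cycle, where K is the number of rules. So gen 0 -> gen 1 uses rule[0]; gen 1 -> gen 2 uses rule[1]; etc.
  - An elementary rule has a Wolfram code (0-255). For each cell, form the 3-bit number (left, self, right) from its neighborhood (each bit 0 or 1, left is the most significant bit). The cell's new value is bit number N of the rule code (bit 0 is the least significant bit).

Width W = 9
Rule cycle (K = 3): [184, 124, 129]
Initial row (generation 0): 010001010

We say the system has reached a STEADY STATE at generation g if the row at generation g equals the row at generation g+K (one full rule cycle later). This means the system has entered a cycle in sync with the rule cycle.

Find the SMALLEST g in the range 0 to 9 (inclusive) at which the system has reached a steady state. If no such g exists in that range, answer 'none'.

Answer: none

Derivation:
Gen 0: 010001010
Gen 1 (rule 184): 001000101
Gen 2 (rule 124): 001100111
Gen 3 (rule 129): 100000010
Gen 4 (rule 184): 010000001
Gen 5 (rule 124): 011000001
Gen 6 (rule 129): 000011100
Gen 7 (rule 184): 000011010
Gen 8 (rule 124): 000011111
Gen 9 (rule 129): 111001110
Gen 10 (rule 184): 110101101
Gen 11 (rule 124): 111111111
Gen 12 (rule 129): 011111110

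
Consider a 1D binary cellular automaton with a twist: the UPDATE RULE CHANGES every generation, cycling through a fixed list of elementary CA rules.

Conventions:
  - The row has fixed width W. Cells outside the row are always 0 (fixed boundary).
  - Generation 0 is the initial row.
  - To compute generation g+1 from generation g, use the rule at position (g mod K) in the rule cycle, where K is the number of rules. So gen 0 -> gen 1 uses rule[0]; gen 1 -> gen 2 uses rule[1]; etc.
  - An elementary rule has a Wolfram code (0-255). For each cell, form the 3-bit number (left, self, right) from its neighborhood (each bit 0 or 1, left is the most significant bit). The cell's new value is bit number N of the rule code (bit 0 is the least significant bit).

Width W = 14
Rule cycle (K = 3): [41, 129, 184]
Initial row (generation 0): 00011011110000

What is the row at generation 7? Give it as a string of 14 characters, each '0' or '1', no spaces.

Gen 0: 00011011110000
Gen 1 (rule 41): 11010110000111
Gen 2 (rule 129): 00000000110010
Gen 3 (rule 184): 00000000101001
Gen 4 (rule 41): 11111110010000
Gen 5 (rule 129): 01111100000111
Gen 6 (rule 184): 01111010000110
Gen 7 (rule 41): 01000100110100

Answer: 01000100110100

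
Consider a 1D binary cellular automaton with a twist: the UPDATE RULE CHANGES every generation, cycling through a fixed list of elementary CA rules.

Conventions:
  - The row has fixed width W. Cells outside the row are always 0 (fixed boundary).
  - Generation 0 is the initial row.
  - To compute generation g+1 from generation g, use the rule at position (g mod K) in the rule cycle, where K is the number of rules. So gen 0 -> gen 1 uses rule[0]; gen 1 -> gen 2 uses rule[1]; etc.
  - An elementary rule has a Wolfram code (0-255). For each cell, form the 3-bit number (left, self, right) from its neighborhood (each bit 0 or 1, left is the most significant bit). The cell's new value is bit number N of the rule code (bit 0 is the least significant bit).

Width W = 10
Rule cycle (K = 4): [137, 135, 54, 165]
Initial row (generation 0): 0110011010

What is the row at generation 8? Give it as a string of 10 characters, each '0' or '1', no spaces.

Gen 0: 0110011010
Gen 1 (rule 137): 0100010000
Gen 2 (rule 135): 1101110111
Gen 3 (rule 54): 0010001000
Gen 4 (rule 165): 1010101011
Gen 5 (rule 137): 0000000010
Gen 6 (rule 135): 1111111110
Gen 7 (rule 54): 0000000001
Gen 8 (rule 165): 1111111101

Answer: 1111111101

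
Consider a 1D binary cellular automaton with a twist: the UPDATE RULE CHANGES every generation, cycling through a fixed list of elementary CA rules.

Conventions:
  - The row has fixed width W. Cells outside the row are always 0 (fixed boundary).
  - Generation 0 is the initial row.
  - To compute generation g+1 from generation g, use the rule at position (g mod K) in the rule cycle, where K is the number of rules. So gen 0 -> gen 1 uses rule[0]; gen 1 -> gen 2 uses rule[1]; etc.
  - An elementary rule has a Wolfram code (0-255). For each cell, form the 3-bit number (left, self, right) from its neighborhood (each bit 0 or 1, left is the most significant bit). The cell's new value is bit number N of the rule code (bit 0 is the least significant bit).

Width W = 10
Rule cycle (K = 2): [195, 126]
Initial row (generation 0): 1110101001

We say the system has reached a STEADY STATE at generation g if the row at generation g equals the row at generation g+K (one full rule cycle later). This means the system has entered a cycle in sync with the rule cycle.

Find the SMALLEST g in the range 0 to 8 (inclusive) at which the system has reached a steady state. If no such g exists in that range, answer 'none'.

Gen 0: 1110101001
Gen 1 (rule 195): 0110000010
Gen 2 (rule 126): 1111000111
Gen 3 (rule 195): 0111011011
Gen 4 (rule 126): 1101111111
Gen 5 (rule 195): 0100111111
Gen 6 (rule 126): 1111100001
Gen 7 (rule 195): 0111101110
Gen 8 (rule 126): 1100111011
Gen 9 (rule 195): 0101011001
Gen 10 (rule 126): 1111111111

Answer: none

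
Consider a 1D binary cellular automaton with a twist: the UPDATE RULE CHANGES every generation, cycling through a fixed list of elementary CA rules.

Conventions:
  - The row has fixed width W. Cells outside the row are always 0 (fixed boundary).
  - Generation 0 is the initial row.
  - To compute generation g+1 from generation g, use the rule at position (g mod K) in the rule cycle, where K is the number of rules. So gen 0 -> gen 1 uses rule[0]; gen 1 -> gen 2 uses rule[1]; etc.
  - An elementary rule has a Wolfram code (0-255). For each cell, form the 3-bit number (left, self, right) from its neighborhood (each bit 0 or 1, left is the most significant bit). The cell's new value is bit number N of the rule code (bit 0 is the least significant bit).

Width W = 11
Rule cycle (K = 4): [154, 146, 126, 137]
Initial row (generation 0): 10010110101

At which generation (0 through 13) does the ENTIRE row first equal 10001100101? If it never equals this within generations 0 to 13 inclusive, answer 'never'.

Answer: never

Derivation:
Gen 0: 10010110101
Gen 1 (rule 154): 01100100000
Gen 2 (rule 146): 10011010000
Gen 3 (rule 126): 11111111000
Gen 4 (rule 137): 11111110011
Gen 5 (rule 154): 11111101110
Gen 6 (rule 146): 01111000101
Gen 7 (rule 126): 11001101111
Gen 8 (rule 137): 10001001110
Gen 9 (rule 154): 01010111101
Gen 10 (rule 146): 10000011000
Gen 11 (rule 126): 11000111100
Gen 12 (rule 137): 10010111001
Gen 13 (rule 154): 01100110110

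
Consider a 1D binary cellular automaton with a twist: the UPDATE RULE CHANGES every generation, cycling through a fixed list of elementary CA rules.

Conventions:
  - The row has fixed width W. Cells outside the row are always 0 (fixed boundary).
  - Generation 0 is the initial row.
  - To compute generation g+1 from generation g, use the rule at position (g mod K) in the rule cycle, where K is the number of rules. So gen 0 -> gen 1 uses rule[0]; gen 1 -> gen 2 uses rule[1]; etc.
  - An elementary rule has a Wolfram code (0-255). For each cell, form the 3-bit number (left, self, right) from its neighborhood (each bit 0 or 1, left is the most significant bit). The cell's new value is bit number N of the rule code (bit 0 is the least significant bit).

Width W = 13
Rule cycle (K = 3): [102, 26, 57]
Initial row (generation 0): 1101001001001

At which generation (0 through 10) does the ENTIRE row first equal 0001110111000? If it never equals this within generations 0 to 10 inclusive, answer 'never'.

Answer: never

Derivation:
Gen 0: 1101001001001
Gen 1 (rule 102): 0111011011011
Gen 2 (rule 26): 1100010010010
Gen 3 (rule 57): 1011001001001
Gen 4 (rule 102): 1101011011011
Gen 5 (rule 26): 1000010010010
Gen 6 (rule 57): 0111001001001
Gen 7 (rule 102): 1001011011011
Gen 8 (rule 26): 0110010010010
Gen 9 (rule 57): 0101001001001
Gen 10 (rule 102): 1111011011011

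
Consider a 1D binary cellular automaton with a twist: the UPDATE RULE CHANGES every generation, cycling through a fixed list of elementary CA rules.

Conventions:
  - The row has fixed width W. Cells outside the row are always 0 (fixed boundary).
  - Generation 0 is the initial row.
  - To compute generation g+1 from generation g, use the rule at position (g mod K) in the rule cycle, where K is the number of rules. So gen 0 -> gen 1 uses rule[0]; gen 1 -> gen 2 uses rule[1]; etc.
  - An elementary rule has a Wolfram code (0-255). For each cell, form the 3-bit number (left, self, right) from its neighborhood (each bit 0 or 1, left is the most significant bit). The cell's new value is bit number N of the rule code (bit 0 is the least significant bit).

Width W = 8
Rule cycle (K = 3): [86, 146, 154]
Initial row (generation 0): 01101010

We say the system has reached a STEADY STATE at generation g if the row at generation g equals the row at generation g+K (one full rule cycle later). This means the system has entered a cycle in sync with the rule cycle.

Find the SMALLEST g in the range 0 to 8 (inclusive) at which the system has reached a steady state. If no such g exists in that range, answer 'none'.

Answer: 2

Derivation:
Gen 0: 01101010
Gen 1 (rule 86): 10101011
Gen 2 (rule 146): 00000000
Gen 3 (rule 154): 00000000
Gen 4 (rule 86): 00000000
Gen 5 (rule 146): 00000000
Gen 6 (rule 154): 00000000
Gen 7 (rule 86): 00000000
Gen 8 (rule 146): 00000000
Gen 9 (rule 154): 00000000
Gen 10 (rule 86): 00000000
Gen 11 (rule 146): 00000000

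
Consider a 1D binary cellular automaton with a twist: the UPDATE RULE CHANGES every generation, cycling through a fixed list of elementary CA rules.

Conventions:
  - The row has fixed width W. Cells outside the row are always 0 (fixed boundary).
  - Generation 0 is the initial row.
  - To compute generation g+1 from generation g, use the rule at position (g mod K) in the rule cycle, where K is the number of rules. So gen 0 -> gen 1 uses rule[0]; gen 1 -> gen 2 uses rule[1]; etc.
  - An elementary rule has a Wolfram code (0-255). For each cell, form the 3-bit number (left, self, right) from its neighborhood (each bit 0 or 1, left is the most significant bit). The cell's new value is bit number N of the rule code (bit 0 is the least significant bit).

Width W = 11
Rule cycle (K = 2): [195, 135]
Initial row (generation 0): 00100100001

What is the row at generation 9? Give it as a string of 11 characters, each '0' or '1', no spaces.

Gen 0: 00100100001
Gen 1 (rule 195): 11001001110
Gen 2 (rule 135): 00011010100
Gen 3 (rule 195): 11101000001
Gen 4 (rule 135): 01001011111
Gen 5 (rule 195): 10010001111
Gen 6 (rule 135): 10110110110
Gen 7 (rule 195): 00010010010
Gen 8 (rule 135): 11110110110
Gen 9 (rule 195): 01110010010

Answer: 01110010010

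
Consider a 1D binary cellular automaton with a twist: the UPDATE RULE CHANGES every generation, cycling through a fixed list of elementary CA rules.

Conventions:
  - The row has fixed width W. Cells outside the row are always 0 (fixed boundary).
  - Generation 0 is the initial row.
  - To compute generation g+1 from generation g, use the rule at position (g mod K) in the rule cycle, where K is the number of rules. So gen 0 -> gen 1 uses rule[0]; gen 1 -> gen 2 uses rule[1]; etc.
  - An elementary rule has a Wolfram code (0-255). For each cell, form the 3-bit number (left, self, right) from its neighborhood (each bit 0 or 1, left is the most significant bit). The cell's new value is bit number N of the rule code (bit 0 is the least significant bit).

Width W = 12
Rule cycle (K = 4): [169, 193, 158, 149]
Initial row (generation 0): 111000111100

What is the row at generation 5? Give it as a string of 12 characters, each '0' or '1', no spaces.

Gen 0: 111000111100
Gen 1 (rule 169): 110010111001
Gen 2 (rule 193): 010000011000
Gen 3 (rule 158): 111000110100
Gen 4 (rule 149): 010110000111
Gen 5 (rule 169): 001100110110

Answer: 001100110110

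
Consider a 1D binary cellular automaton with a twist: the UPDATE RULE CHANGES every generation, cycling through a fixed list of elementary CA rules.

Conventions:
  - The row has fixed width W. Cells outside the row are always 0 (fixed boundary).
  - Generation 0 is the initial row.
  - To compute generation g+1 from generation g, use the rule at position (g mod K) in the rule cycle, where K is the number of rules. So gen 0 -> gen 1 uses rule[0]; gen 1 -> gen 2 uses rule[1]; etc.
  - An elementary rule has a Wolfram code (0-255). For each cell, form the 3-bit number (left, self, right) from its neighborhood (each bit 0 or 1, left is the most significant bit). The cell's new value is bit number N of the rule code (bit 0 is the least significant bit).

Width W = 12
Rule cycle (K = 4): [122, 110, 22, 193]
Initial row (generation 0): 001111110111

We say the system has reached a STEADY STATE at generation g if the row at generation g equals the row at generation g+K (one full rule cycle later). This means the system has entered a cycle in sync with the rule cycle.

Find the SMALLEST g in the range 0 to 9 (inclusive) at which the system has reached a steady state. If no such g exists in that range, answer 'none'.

Answer: none

Derivation:
Gen 0: 001111110111
Gen 1 (rule 122): 011000011101
Gen 2 (rule 110): 111000110111
Gen 3 (rule 22): 000101000000
Gen 4 (rule 193): 110000011111
Gen 5 (rule 122): 111000110001
Gen 6 (rule 110): 101001110011
Gen 7 (rule 22): 101110001100
Gen 8 (rule 193): 000110100101
Gen 9 (rule 122): 001111011010
Gen 10 (rule 110): 011001111110
Gen 11 (rule 22): 100110000001
Gen 12 (rule 193): 000010111100
Gen 13 (rule 122): 000101100110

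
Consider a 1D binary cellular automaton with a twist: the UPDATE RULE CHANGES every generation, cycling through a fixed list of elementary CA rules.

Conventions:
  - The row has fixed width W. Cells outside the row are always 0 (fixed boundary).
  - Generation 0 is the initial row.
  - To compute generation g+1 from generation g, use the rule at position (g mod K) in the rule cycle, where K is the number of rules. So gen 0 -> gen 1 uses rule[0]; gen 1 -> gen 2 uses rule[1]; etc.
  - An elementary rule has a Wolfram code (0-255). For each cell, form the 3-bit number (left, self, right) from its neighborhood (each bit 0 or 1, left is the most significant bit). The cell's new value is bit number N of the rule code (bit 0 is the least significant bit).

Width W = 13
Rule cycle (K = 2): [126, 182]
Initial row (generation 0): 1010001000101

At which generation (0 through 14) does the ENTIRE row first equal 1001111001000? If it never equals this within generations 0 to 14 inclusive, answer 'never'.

Gen 0: 1010001000101
Gen 1 (rule 126): 1111011101111
Gen 2 (rule 182): 0110101010110
Gen 3 (rule 126): 1111111111111
Gen 4 (rule 182): 0111111111110
Gen 5 (rule 126): 1100000000011
Gen 6 (rule 182): 0010000000100
Gen 7 (rule 126): 0111000001110
Gen 8 (rule 182): 1010100010101
Gen 9 (rule 126): 1111110111111
Gen 10 (rule 182): 0111101011110
Gen 11 (rule 126): 1100111110011
Gen 12 (rule 182): 0011011101100
Gen 13 (rule 126): 0111110111110
Gen 14 (rule 182): 1011101011101

Answer: never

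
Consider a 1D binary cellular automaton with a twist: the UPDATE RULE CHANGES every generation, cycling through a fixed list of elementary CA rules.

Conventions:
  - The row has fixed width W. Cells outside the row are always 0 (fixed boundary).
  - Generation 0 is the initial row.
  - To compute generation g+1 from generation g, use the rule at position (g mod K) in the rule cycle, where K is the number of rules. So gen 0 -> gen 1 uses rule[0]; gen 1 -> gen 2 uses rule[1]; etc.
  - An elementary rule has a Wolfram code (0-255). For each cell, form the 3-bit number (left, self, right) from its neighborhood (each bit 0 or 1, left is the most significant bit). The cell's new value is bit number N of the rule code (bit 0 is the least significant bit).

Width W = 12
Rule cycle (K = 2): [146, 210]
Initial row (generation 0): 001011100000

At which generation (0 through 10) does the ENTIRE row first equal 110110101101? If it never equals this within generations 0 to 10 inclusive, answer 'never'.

Answer: never

Derivation:
Gen 0: 001011100000
Gen 1 (rule 146): 010001010000
Gen 2 (rule 210): 101010001000
Gen 3 (rule 146): 000001010100
Gen 4 (rule 210): 000010000010
Gen 5 (rule 146): 000101000101
Gen 6 (rule 210): 001000101000
Gen 7 (rule 146): 010101000100
Gen 8 (rule 210): 100000101010
Gen 9 (rule 146): 010001000001
Gen 10 (rule 210): 101010100010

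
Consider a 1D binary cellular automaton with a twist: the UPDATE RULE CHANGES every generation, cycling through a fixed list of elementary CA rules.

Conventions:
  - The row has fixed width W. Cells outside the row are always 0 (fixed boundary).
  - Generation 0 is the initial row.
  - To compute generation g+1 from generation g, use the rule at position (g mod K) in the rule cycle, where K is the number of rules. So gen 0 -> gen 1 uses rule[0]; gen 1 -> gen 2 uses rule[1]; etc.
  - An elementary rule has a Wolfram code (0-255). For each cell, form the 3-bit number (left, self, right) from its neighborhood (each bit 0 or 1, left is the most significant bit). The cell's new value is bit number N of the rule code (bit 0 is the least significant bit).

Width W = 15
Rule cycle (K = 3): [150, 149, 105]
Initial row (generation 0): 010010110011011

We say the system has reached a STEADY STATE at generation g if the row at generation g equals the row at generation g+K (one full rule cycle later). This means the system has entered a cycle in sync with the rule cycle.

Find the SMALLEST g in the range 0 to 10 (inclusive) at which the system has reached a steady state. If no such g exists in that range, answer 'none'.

Answer: none

Derivation:
Gen 0: 010010110011011
Gen 1 (rule 150): 111110001100000
Gen 2 (rule 149): 011101100011111
Gen 3 (rule 105): 010111101010001
Gen 4 (rule 150): 110011001011011
Gen 5 (rule 149): 001000101000000
Gen 6 (rule 105): 100010010011111
Gen 7 (rule 150): 110111111101110
Gen 8 (rule 149): 000011111000101
Gen 9 (rule 105): 111010001010010
Gen 10 (rule 150): 010011011011111
Gen 11 (rule 149): 011000000001110
Gen 12 (rule 105): 011011111101010
Gen 13 (rule 150): 100001111001011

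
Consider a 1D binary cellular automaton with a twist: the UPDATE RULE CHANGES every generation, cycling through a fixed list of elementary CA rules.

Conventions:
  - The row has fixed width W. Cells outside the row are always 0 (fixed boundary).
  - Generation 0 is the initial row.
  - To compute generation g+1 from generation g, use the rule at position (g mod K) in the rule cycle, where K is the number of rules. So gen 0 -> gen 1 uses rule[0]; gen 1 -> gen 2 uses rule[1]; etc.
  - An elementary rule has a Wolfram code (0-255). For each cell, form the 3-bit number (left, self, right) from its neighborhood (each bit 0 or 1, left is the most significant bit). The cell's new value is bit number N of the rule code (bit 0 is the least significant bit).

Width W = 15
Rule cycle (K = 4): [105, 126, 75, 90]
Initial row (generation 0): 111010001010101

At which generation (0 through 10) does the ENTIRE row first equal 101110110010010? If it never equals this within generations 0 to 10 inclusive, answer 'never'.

Answer: never

Derivation:
Gen 0: 111010001010101
Gen 1 (rule 105): 101100100101010
Gen 2 (rule 126): 111111111111111
Gen 3 (rule 75): 100000000000001
Gen 4 (rule 90): 010000000000010
Gen 5 (rule 105): 000111111111000
Gen 6 (rule 126): 001100000001100
Gen 7 (rule 75): 111101111111101
Gen 8 (rule 90): 100101000000100
Gen 9 (rule 105): 000010011110001
Gen 10 (rule 126): 000111110011011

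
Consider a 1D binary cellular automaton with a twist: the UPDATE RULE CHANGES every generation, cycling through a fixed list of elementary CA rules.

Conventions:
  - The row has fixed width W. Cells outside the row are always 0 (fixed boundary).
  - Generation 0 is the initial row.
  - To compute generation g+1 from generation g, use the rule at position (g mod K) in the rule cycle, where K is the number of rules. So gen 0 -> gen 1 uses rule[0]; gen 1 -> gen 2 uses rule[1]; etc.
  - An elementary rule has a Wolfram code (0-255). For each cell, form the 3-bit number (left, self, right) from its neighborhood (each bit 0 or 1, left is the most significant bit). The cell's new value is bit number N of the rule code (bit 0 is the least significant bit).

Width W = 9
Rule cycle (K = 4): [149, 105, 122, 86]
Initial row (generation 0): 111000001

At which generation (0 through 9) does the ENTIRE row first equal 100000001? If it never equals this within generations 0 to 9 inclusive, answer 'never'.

Gen 0: 111000001
Gen 1 (rule 149): 010111101
Gen 2 (rule 105): 001100110
Gen 3 (rule 122): 011111111
Gen 4 (rule 86): 100000001
Gen 5 (rule 149): 111111101
Gen 6 (rule 105): 100000110
Gen 7 (rule 122): 010001111
Gen 8 (rule 86): 111010001
Gen 9 (rule 149): 010011101

Answer: 4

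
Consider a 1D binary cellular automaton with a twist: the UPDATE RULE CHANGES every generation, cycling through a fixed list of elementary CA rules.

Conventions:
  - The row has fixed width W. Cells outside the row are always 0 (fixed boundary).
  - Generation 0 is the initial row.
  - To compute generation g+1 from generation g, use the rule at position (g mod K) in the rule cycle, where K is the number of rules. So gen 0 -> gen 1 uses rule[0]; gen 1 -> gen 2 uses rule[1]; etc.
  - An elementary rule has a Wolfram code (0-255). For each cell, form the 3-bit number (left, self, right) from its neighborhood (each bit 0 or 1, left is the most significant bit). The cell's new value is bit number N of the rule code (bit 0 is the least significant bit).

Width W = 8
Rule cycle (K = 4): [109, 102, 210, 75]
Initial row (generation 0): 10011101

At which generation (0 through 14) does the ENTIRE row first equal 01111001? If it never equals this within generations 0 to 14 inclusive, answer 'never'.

Gen 0: 10011101
Gen 1 (rule 109): 10010111
Gen 2 (rule 102): 10111001
Gen 3 (rule 210): 00011110
Gen 4 (rule 75): 11110010
Gen 5 (rule 109): 10010010
Gen 6 (rule 102): 10110110
Gen 7 (rule 210): 00010011
Gen 8 (rule 75): 11100111
Gen 9 (rule 109): 10100101
Gen 10 (rule 102): 11101111
Gen 11 (rule 210): 01100111
Gen 12 (rule 75): 11101101
Gen 13 (rule 109): 10111111
Gen 14 (rule 102): 11000001

Answer: never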